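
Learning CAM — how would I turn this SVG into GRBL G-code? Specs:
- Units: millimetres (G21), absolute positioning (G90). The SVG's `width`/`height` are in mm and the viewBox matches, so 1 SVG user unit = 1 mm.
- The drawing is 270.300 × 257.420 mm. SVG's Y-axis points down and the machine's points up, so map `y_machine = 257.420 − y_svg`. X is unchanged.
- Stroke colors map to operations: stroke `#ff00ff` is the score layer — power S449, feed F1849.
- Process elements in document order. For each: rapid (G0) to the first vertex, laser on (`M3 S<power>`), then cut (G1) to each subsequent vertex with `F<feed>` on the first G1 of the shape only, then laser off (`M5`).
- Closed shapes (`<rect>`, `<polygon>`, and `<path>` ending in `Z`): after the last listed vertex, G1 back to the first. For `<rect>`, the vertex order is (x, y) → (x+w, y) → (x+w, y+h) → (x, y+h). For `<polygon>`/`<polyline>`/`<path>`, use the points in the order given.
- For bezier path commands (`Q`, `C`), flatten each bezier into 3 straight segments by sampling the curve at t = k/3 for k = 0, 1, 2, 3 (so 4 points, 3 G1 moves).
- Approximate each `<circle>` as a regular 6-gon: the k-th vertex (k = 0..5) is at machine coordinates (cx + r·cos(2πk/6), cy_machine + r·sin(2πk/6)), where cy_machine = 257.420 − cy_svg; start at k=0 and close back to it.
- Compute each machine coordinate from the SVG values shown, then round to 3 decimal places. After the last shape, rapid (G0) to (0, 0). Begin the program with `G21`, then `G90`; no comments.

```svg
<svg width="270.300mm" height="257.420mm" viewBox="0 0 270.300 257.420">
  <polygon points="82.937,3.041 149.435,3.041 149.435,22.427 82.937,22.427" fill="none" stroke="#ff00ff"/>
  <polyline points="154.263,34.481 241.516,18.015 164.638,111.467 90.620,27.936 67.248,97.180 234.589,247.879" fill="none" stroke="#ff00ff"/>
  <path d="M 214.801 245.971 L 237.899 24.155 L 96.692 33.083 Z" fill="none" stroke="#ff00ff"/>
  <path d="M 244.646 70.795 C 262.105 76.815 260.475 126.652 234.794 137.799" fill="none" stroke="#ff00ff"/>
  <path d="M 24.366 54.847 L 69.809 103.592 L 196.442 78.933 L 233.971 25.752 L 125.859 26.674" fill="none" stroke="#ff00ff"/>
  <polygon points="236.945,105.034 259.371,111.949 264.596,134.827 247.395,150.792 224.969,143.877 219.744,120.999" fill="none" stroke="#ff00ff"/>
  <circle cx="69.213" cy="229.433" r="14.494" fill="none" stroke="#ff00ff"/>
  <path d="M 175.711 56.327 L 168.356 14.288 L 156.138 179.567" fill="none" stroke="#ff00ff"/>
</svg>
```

viewBox `0 0 270.300 257.420` with mm width/height → 1 unit = 1 mm. Flip: y_m = 257.420 − y_svg.

**Shape 1** — `<polygon>` rectangle, stroke `#ff00ff` → score (S449, F1849). Machine vertices: (82.937,254.379) → (149.435,254.379) → (149.435,234.993) → (82.937,234.993) → (82.937,254.379). Closed: final G1 returns to the first vertex.

**Shape 2** — `<polyline>` open polyline, stroke `#ff00ff` → score (S449, F1849). Machine vertices: (154.263,222.939) → (241.516,239.405) → (164.638,145.953) → (90.620,229.484) → (67.248,160.240) → (234.589,9.541). Open path.

**Shape 3** — `<path>` closed polygon, stroke `#ff00ff` → score (S449, F1849). Machine vertices: (214.801,11.449) → (237.899,233.265) → (96.692,224.337) → (214.801,11.449). Closed: final G1 returns to the first vertex.

**Shape 4** — `<path>` cubic bezier, stroke `#ff00ff` → score (S449, F1849). Control points (SVG): P0=(244.646,70.795), P1=(262.105,76.815), P2=(260.475,126.652), P3=(234.794,137.799); sampled at t=k/3. Machine vertices: (244.646,186.625) → (255.558,169.055) → (252.642,140.609) → (234.794,119.621). Open path.

**Shape 5** — `<path>` open polyline, stroke `#ff00ff` → score (S449, F1849). Machine vertices: (24.366,202.573) → (69.809,153.828) → (196.442,178.487) → (233.971,231.668) → (125.859,230.746). Open path.

**Shape 6** — `<polygon>` regular polygon, stroke `#ff00ff` → score (S449, F1849). Machine vertices: (236.945,152.386) → (259.371,145.471) → (264.596,122.593) → (247.395,106.628) → (224.969,113.543) → (219.744,136.421) → (236.945,152.386). Closed: final G1 returns to the first vertex.

**Shape 7** — `<circle>` circle, stroke `#ff00ff` → score (S449, F1849). Machine vertices: (83.707,27.987) → (76.460,40.539) → (61.966,40.539) → (54.719,27.987) → (61.966,15.435) → (76.460,15.435) → (83.707,27.987). Closed: final G1 returns to the first vertex.

**Shape 8** — `<path>` open polyline, stroke `#ff00ff` → score (S449, F1849). Machine vertices: (175.711,201.093) → (168.356,243.132) → (156.138,77.853). Open path.

G21
G90
G0 X82.937 Y254.379
M3 S449
G1 X149.435 Y254.379 F1849
G1 X149.435 Y234.993
G1 X82.937 Y234.993
G1 X82.937 Y254.379
M5
G0 X154.263 Y222.939
M3 S449
G1 X241.516 Y239.405 F1849
G1 X164.638 Y145.953
G1 X90.620 Y229.484
G1 X67.248 Y160.240
G1 X234.589 Y9.541
M5
G0 X214.801 Y11.449
M3 S449
G1 X237.899 Y233.265 F1849
G1 X96.692 Y224.337
G1 X214.801 Y11.449
M5
G0 X244.646 Y186.625
M3 S449
G1 X255.558 Y169.055 F1849
G1 X252.642 Y140.609
G1 X234.794 Y119.621
M5
G0 X24.366 Y202.573
M3 S449
G1 X69.809 Y153.828 F1849
G1 X196.442 Y178.487
G1 X233.971 Y231.668
G1 X125.859 Y230.746
M5
G0 X236.945 Y152.386
M3 S449
G1 X259.371 Y145.471 F1849
G1 X264.596 Y122.593
G1 X247.395 Y106.628
G1 X224.969 Y113.543
G1 X219.744 Y136.421
G1 X236.945 Y152.386
M5
G0 X83.707 Y27.987
M3 S449
G1 X76.460 Y40.539 F1849
G1 X61.966 Y40.539
G1 X54.719 Y27.987
G1 X61.966 Y15.435
G1 X76.460 Y15.435
G1 X83.707 Y27.987
M5
G0 X175.711 Y201.093
M3 S449
G1 X168.356 Y243.132 F1849
G1 X156.138 Y77.853
M5
G0 X0.000 Y0.000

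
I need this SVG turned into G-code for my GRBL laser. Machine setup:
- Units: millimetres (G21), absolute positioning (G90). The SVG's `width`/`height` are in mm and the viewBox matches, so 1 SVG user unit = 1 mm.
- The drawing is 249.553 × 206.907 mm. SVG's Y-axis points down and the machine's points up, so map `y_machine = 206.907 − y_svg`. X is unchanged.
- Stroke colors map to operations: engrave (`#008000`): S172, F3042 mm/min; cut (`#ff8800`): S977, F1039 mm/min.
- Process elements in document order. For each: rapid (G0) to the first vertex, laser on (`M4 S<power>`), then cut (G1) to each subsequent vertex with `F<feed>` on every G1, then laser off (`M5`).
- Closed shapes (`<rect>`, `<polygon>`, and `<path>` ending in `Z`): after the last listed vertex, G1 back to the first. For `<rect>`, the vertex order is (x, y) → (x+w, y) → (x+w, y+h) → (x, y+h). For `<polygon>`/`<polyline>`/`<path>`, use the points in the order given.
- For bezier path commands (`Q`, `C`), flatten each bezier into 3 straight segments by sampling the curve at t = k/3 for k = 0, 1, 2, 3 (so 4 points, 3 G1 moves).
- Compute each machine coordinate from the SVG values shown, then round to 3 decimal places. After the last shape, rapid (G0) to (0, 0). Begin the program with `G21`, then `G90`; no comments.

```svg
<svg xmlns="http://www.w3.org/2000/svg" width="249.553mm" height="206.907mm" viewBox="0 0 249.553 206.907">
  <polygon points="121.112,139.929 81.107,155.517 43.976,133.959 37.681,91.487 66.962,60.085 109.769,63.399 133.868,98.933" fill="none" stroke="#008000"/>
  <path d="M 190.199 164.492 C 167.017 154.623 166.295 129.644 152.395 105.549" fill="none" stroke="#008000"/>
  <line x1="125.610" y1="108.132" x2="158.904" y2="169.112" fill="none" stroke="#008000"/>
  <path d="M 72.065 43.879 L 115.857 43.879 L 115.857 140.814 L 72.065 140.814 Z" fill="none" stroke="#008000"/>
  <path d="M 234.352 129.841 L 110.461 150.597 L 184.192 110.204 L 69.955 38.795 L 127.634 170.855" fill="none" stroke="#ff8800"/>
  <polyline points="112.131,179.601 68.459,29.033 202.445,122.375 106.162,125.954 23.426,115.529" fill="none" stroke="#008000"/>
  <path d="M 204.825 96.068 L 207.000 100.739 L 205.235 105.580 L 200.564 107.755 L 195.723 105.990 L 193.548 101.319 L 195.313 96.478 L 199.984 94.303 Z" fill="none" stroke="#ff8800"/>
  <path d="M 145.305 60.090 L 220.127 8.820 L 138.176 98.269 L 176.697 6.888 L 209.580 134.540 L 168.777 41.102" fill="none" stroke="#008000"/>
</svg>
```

1 u = 1 mm; y_m = 206.907 − y.

[1] `<polygon>` regular polygon, #008000→engrave S172 F3042: (121.112,66.978) → (81.107,51.390) → (43.976,72.948) → (37.681,115.420) → (66.962,146.822) → (109.769,143.508) → (133.868,107.974) → (121.112,66.978) (closed)

[2] `<path>` cubic bezier, #008000→engrave S172 F3042: (190.199,42.415) → (173.184,56.728) → (163.222,77.561) → (152.395,101.358)

[3] `<line>` line segment, #008000→engrave S172 F3042: (125.610,98.775) → (158.904,37.795)

[4] `<path>` rectangle, #008000→engrave S172 F3042: (72.065,163.028) → (115.857,163.028) → (115.857,66.093) → (72.065,66.093) → (72.065,163.028) (closed)

[5] `<path>` open polyline, #ff8800→cut S977 F1039: (234.352,77.066) → (110.461,56.310) → (184.192,96.703) → (69.955,168.112) → (127.634,36.052)

[6] `<polyline>` open polyline, #008000→engrave S172 F3042: (112.131,27.306) → (68.459,177.874) → (202.445,84.532) → (106.162,80.953) → (23.426,91.378)

[7] `<path>` regular polygon, #ff8800→cut S977 F1039: (204.825,110.839) → (207.000,106.168) → (205.235,101.327) → (200.564,99.152) → (195.723,100.917) → (193.548,105.588) → (195.313,110.429) → (199.984,112.604) → (204.825,110.839) (closed)

[8] `<path>` open polyline, #008000→engrave S172 F3042: (145.305,146.817) → (220.127,198.087) → (138.176,108.638) → (176.697,200.019) → (209.580,72.367) → (168.777,165.805)

G21
G90
G0 X121.112 Y66.978
M4 S172
G1 X81.107 Y51.390 F3042
G1 X43.976 Y72.948 F3042
G1 X37.681 Y115.420 F3042
G1 X66.962 Y146.822 F3042
G1 X109.769 Y143.508 F3042
G1 X133.868 Y107.974 F3042
G1 X121.112 Y66.978 F3042
M5
G0 X190.199 Y42.415
M4 S172
G1 X173.184 Y56.728 F3042
G1 X163.222 Y77.561 F3042
G1 X152.395 Y101.358 F3042
M5
G0 X125.610 Y98.775
M4 S172
G1 X158.904 Y37.795 F3042
M5
G0 X72.065 Y163.028
M4 S172
G1 X115.857 Y163.028 F3042
G1 X115.857 Y66.093 F3042
G1 X72.065 Y66.093 F3042
G1 X72.065 Y163.028 F3042
M5
G0 X234.352 Y77.066
M4 S977
G1 X110.461 Y56.310 F1039
G1 X184.192 Y96.703 F1039
G1 X69.955 Y168.112 F1039
G1 X127.634 Y36.052 F1039
M5
G0 X112.131 Y27.306
M4 S172
G1 X68.459 Y177.874 F3042
G1 X202.445 Y84.532 F3042
G1 X106.162 Y80.953 F3042
G1 X23.426 Y91.378 F3042
M5
G0 X204.825 Y110.839
M4 S977
G1 X207.000 Y106.168 F1039
G1 X205.235 Y101.327 F1039
G1 X200.564 Y99.152 F1039
G1 X195.723 Y100.917 F1039
G1 X193.548 Y105.588 F1039
G1 X195.313 Y110.429 F1039
G1 X199.984 Y112.604 F1039
G1 X204.825 Y110.839 F1039
M5
G0 X145.305 Y146.817
M4 S172
G1 X220.127 Y198.087 F3042
G1 X138.176 Y108.638 F3042
G1 X176.697 Y200.019 F3042
G1 X209.580 Y72.367 F3042
G1 X168.777 Y165.805 F3042
M5
G0 X0.000 Y0.000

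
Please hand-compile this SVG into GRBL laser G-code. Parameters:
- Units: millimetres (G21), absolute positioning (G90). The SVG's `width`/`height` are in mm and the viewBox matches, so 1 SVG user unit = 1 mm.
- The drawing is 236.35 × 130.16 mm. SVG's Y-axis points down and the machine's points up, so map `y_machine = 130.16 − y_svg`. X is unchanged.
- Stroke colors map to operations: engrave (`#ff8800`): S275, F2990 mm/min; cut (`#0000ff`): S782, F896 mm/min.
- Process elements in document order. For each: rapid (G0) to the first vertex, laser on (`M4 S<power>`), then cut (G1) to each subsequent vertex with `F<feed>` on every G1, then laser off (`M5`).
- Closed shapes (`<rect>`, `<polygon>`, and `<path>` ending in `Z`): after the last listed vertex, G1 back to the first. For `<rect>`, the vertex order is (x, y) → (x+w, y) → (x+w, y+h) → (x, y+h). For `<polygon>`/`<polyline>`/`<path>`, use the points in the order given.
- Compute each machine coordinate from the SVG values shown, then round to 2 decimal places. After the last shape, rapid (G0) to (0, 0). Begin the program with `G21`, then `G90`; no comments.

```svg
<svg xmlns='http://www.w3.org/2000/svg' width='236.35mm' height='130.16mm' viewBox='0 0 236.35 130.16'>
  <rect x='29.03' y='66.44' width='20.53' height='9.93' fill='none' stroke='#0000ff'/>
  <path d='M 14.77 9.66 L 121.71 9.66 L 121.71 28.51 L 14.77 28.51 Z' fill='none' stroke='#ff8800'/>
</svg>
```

G21
G90
G0 X29.03 Y63.72
M4 S782
G1 X49.56 Y63.72 F896
G1 X49.56 Y53.79 F896
G1 X29.03 Y53.79 F896
G1 X29.03 Y63.72 F896
M5
G0 X14.77 Y120.50
M4 S275
G1 X121.71 Y120.50 F2990
G1 X121.71 Y101.65 F2990
G1 X14.77 Y101.65 F2990
G1 X14.77 Y120.50 F2990
M5
G0 X0.00 Y0.00

Since the viewBox matches the mm dimensions, user units are millimetres directly. The only transform is the Y-flip y_m = 130.16 − y_svg.

Shape 1 is a rectangle drawn with `<rect>`. Its stroke #0000ff means cut at S782, F896. After flipping Y the toolpath is (29.03,63.72) → (49.56,63.72) → (49.56,53.79) → (29.03,53.79) → (29.03,63.72), returning to the start.

Shape 2 is a rectangle drawn with `<path>`. Its stroke #ff8800 means engrave at S275, F2990. After flipping Y the toolpath is (14.77,120.50) → (121.71,120.50) → (121.71,101.65) → (14.77,101.65) → (14.77,120.50), returning to the start.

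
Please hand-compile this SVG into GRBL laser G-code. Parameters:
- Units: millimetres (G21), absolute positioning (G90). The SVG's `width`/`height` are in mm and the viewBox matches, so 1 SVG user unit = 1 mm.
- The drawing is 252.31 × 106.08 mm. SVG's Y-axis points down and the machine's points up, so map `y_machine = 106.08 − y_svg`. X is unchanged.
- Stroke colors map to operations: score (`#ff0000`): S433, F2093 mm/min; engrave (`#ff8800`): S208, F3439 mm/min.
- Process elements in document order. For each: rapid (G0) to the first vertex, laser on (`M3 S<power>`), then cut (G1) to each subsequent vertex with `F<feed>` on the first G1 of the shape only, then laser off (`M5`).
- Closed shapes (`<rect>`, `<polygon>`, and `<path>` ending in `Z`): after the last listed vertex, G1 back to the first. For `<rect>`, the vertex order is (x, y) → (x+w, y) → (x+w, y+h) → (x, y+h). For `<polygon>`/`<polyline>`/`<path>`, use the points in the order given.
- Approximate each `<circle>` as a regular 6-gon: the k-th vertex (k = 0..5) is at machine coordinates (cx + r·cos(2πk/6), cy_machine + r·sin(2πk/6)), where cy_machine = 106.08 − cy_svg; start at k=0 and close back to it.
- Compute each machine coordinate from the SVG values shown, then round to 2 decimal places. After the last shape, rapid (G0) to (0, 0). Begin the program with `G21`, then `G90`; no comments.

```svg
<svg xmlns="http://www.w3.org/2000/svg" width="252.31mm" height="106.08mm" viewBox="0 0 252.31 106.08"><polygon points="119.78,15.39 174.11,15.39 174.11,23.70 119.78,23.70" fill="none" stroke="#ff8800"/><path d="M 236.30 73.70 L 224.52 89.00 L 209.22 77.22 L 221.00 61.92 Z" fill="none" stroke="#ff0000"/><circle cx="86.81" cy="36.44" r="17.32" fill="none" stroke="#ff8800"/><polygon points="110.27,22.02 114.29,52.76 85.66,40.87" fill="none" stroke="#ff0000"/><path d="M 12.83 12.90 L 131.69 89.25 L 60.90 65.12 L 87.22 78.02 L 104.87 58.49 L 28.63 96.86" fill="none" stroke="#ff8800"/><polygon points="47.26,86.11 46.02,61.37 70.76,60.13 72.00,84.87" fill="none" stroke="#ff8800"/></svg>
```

G21
G90
G0 X119.78 Y90.69
M3 S208
G1 X174.11 Y90.69 F3439
G1 X174.11 Y82.38
G1 X119.78 Y82.38
G1 X119.78 Y90.69
M5
G0 X236.30 Y32.38
M3 S433
G1 X224.52 Y17.08 F2093
G1 X209.22 Y28.86
G1 X221.00 Y44.16
G1 X236.30 Y32.38
M5
G0 X104.13 Y69.64
M3 S208
G1 X95.47 Y84.64 F3439
G1 X78.15 Y84.64
G1 X69.49 Y69.64
G1 X78.15 Y54.64
G1 X95.47 Y54.64
G1 X104.13 Y69.64
M5
G0 X110.27 Y84.06
M3 S433
G1 X114.29 Y53.32 F2093
G1 X85.66 Y65.21
G1 X110.27 Y84.06
M5
G0 X12.83 Y93.18
M3 S208
G1 X131.69 Y16.83 F3439
G1 X60.90 Y40.96
G1 X87.22 Y28.06
G1 X104.87 Y47.59
G1 X28.63 Y9.22
M5
G0 X47.26 Y19.97
M3 S208
G1 X46.02 Y44.71 F3439
G1 X70.76 Y45.95
G1 X72.00 Y21.21
G1 X47.26 Y19.97
M5
G0 X0.00 Y0.00

viewBox `0 0 252.31 106.08` with mm width/height → 1 unit = 1 mm. Flip: y_m = 106.08 − y_svg.

**Shape 1** — `<polygon>` rectangle, stroke `#ff8800` → engrave (S208, F3439). Machine vertices: (119.78,90.69) → (174.11,90.69) → (174.11,82.38) → (119.78,82.38) → (119.78,90.69). Closed: final G1 returns to the first vertex.

**Shape 2** — `<path>` regular polygon, stroke `#ff0000` → score (S433, F2093). Machine vertices: (236.30,32.38) → (224.52,17.08) → (209.22,28.86) → (221.00,44.16) → (236.30,32.38). Closed: final G1 returns to the first vertex.

**Shape 3** — `<circle>` circle, stroke `#ff8800` → engrave (S208, F3439). Machine vertices: (104.13,69.64) → (95.47,84.64) → (78.15,84.64) → (69.49,69.64) → (78.15,54.64) → (95.47,54.64) → (104.13,69.64). Closed: final G1 returns to the first vertex.

**Shape 4** — `<polygon>` regular polygon, stroke `#ff0000` → score (S433, F2093). Machine vertices: (110.27,84.06) → (114.29,53.32) → (85.66,65.21) → (110.27,84.06). Closed: final G1 returns to the first vertex.

**Shape 5** — `<path>` open polyline, stroke `#ff8800` → engrave (S208, F3439). Machine vertices: (12.83,93.18) → (131.69,16.83) → (60.90,40.96) → (87.22,28.06) → (104.87,47.59) → (28.63,9.22). Open path.

**Shape 6** — `<polygon>` regular polygon, stroke `#ff8800` → engrave (S208, F3439). Machine vertices: (47.26,19.97) → (46.02,44.71) → (70.76,45.95) → (72.00,21.21) → (47.26,19.97). Closed: final G1 returns to the first vertex.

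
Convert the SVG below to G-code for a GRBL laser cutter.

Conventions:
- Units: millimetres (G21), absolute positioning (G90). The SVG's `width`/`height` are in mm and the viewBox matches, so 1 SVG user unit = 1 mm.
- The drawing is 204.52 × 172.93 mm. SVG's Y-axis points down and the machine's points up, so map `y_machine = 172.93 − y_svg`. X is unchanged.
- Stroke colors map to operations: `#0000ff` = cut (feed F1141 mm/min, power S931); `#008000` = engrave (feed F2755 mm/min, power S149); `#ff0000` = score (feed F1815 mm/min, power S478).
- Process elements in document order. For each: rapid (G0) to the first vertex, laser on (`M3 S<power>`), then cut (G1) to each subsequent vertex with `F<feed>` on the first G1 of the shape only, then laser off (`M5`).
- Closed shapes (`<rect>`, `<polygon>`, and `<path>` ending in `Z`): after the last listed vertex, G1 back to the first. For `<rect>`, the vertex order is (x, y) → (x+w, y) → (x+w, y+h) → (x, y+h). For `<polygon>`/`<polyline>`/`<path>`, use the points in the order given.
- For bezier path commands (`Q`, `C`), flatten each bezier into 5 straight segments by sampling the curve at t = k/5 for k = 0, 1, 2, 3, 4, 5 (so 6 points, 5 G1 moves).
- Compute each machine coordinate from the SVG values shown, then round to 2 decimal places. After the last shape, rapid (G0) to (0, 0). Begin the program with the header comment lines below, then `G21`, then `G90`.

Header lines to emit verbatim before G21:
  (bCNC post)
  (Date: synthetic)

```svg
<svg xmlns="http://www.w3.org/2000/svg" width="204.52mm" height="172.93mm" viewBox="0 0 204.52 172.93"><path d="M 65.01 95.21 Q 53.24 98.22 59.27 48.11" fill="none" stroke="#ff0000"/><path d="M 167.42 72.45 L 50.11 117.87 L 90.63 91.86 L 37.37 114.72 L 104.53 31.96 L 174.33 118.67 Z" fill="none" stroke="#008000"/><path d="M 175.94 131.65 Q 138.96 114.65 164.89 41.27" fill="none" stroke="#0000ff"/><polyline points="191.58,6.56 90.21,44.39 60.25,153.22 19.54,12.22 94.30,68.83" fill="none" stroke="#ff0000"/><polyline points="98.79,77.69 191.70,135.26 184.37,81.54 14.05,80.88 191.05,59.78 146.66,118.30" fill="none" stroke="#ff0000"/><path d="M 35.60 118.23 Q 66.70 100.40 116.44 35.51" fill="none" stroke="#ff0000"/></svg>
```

Since the viewBox matches the mm dimensions, user units are millimetres directly. The only transform is the Y-flip y_m = 172.93 − y_svg.

Shape 1 is a quadratic bezier drawn with `<path>`. Its stroke #ff0000 means score at S478, F1815. After flipping Y the toolpath is (65.01,77.72) → (61.01,78.64) → (58.44,83.81) → (57.29,93.23) → (57.57,106.90) → (59.27,124.82).

Shape 2 is a closed polygon drawn with `<path>`. Its stroke #008000 means engrave at S149, F2755. After flipping Y the toolpath is (167.42,100.48) → (50.11,55.06) → (90.63,81.07) → (37.37,58.21) → (104.53,140.97) → (174.33,54.26) → (167.42,100.48), returning to the start.

Shape 3 is a quadratic bezier drawn with `<path>`. Its stroke #0000ff means cut at S931, F1141. After flipping Y the toolpath is (175.94,41.28) → (163.66,50.34) → (156.42,63.90) → (154.21,81.98) → (157.03,104.56) → (164.89,131.66).

Shape 4 is a open polyline drawn with `<polyline>`. Its stroke #ff0000 means score at S478, F1815. After flipping Y the toolpath is (191.58,166.37) → (90.21,128.54) → (60.25,19.71) → (19.54,160.71) → (94.30,104.10).

Shape 5 is a open polyline drawn with `<polyline>`. Its stroke #ff0000 means score at S478, F1815. After flipping Y the toolpath is (98.79,95.24) → (191.70,37.67) → (184.37,91.39) → (14.05,92.05) → (191.05,113.15) → (146.66,54.63).

Shape 6 is a quadratic bezier drawn with `<path>`. Its stroke #ff0000 means score at S478, F1815. After flipping Y the toolpath is (35.60,54.70) → (48.79,63.71) → (63.46,76.49) → (79.63,93.04) → (97.29,113.35) → (116.44,137.42).

(bCNC post)
(Date: synthetic)
G21
G90
G0 X65.01 Y77.72
M3 S478
G1 X61.01 Y78.64 F1815
G1 X58.44 Y83.81
G1 X57.29 Y93.23
G1 X57.57 Y106.90
G1 X59.27 Y124.82
M5
G0 X167.42 Y100.48
M3 S149
G1 X50.11 Y55.06 F2755
G1 X90.63 Y81.07
G1 X37.37 Y58.21
G1 X104.53 Y140.97
G1 X174.33 Y54.26
G1 X167.42 Y100.48
M5
G0 X175.94 Y41.28
M3 S931
G1 X163.66 Y50.34 F1141
G1 X156.42 Y63.90
G1 X154.21 Y81.98
G1 X157.03 Y104.56
G1 X164.89 Y131.66
M5
G0 X191.58 Y166.37
M3 S478
G1 X90.21 Y128.54 F1815
G1 X60.25 Y19.71
G1 X19.54 Y160.71
G1 X94.30 Y104.10
M5
G0 X98.79 Y95.24
M3 S478
G1 X191.70 Y37.67 F1815
G1 X184.37 Y91.39
G1 X14.05 Y92.05
G1 X191.05 Y113.15
G1 X146.66 Y54.63
M5
G0 X35.60 Y54.70
M3 S478
G1 X48.79 Y63.71 F1815
G1 X63.46 Y76.49
G1 X79.63 Y93.04
G1 X97.29 Y113.35
G1 X116.44 Y137.42
M5
G0 X0.00 Y0.00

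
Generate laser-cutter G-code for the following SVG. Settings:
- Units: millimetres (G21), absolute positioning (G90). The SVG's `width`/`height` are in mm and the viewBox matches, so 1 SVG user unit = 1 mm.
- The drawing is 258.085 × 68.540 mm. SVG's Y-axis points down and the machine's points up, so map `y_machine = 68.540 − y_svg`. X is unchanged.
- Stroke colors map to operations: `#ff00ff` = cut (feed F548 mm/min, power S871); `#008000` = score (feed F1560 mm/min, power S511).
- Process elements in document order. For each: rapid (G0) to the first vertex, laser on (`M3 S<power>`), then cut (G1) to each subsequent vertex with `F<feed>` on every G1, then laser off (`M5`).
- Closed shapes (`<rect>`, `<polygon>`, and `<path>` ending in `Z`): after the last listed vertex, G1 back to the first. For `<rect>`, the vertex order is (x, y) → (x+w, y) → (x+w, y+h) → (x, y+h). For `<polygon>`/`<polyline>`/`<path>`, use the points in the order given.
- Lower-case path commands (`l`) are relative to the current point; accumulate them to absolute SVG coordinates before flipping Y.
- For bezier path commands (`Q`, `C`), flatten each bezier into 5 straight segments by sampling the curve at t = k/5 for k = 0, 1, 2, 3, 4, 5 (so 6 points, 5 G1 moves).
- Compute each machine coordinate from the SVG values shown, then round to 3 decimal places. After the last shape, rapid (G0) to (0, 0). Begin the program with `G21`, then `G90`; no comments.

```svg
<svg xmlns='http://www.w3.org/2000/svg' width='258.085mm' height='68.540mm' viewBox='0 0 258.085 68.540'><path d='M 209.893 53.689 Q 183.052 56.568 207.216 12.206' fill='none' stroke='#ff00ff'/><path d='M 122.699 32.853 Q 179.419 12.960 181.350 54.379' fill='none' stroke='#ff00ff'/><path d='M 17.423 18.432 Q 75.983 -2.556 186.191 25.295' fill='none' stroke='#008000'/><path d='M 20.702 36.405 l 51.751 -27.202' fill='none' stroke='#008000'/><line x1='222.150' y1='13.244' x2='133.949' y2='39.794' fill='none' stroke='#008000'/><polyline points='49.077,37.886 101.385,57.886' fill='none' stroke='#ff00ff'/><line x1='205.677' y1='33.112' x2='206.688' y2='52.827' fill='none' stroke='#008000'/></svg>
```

1 u = 1 mm; y_m = 68.540 − y.

[1] `<path>` quadratic bezier, #ff00ff→cut S871 F548: (209.893,14.851) → (201.197,15.589) → (196.581,20.106) → (196.046,28.403) → (199.591,40.479) → (207.216,56.334)

[2] `<path>` quadratic bezier, #ff00ff→cut S871 F548: (122.699,35.687) → (143.195,41.192) → (159.309,41.791) → (171.039,37.486) → (178.386,28.276) → (181.350,14.161)

[3] `<path>` quadratic bezier, #008000→score S511 F1560: (17.423,50.108) → (42.913,56.550) → (72.535,59.084) → (106.288,57.712) → (144.174,52.432) → (186.191,43.245)

[4] `<path>` line segment, #008000→score S511 F1560: (20.702,32.135) → (72.453,59.337)

[5] `<line>` line segment, #008000→score S511 F1560: (222.150,55.296) → (133.949,28.746)

[6] `<polyline>` line segment, #ff00ff→cut S871 F548: (49.077,30.654) → (101.385,10.654)

[7] `<line>` line segment, #008000→score S511 F1560: (205.677,35.428) → (206.688,15.713)

G21
G90
G0 X209.893 Y14.851
M3 S871
G1 X201.197 Y15.589 F548
G1 X196.581 Y20.106 F548
G1 X196.046 Y28.403 F548
G1 X199.591 Y40.479 F548
G1 X207.216 Y56.334 F548
M5
G0 X122.699 Y35.687
M3 S871
G1 X143.195 Y41.192 F548
G1 X159.309 Y41.791 F548
G1 X171.039 Y37.486 F548
G1 X178.386 Y28.276 F548
G1 X181.350 Y14.161 F548
M5
G0 X17.423 Y50.108
M3 S511
G1 X42.913 Y56.550 F1560
G1 X72.535 Y59.084 F1560
G1 X106.288 Y57.712 F1560
G1 X144.174 Y52.432 F1560
G1 X186.191 Y43.245 F1560
M5
G0 X20.702 Y32.135
M3 S511
G1 X72.453 Y59.337 F1560
M5
G0 X222.150 Y55.296
M3 S511
G1 X133.949 Y28.746 F1560
M5
G0 X49.077 Y30.654
M3 S871
G1 X101.385 Y10.654 F548
M5
G0 X205.677 Y35.428
M3 S511
G1 X206.688 Y15.713 F1560
M5
G0 X0.000 Y0.000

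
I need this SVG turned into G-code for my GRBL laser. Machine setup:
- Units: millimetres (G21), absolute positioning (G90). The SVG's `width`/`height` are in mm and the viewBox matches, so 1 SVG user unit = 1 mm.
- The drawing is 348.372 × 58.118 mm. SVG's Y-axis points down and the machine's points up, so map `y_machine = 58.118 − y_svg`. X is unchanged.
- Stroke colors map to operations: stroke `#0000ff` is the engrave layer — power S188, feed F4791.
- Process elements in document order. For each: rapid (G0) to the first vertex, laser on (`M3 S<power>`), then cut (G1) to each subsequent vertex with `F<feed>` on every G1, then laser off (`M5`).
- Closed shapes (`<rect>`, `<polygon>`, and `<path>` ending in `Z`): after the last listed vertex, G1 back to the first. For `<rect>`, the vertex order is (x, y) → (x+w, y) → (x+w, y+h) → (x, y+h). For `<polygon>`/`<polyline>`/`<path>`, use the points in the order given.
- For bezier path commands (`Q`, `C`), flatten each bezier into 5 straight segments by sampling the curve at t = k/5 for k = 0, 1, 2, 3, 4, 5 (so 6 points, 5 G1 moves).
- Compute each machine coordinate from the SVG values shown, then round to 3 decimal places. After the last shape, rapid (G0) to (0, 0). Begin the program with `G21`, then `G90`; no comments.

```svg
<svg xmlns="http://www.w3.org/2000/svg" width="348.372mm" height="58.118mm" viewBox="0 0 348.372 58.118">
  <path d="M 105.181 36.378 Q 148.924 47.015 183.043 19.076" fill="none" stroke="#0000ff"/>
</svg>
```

G21
G90
G0 X105.181 Y21.740
M3 S188
G1 X122.293 Y19.028 F4791
G1 X138.636 Y19.403 F4791
G1 X154.208 Y22.863 F4791
G1 X169.010 Y29.409 F4791
G1 X183.043 Y39.042 F4791
M5
G0 X0.000 Y0.000

Since the viewBox matches the mm dimensions, user units are millimetres directly. The only transform is the Y-flip y_m = 58.118 − y_svg.

Shape 1 is a quadratic bezier drawn with `<path>`. Its stroke #0000ff means engrave at S188, F4791. After flipping Y the toolpath is (105.181,21.740) → (122.293,19.028) → (138.636,19.403) → (154.208,22.863) → (169.010,29.409) → (183.043,39.042).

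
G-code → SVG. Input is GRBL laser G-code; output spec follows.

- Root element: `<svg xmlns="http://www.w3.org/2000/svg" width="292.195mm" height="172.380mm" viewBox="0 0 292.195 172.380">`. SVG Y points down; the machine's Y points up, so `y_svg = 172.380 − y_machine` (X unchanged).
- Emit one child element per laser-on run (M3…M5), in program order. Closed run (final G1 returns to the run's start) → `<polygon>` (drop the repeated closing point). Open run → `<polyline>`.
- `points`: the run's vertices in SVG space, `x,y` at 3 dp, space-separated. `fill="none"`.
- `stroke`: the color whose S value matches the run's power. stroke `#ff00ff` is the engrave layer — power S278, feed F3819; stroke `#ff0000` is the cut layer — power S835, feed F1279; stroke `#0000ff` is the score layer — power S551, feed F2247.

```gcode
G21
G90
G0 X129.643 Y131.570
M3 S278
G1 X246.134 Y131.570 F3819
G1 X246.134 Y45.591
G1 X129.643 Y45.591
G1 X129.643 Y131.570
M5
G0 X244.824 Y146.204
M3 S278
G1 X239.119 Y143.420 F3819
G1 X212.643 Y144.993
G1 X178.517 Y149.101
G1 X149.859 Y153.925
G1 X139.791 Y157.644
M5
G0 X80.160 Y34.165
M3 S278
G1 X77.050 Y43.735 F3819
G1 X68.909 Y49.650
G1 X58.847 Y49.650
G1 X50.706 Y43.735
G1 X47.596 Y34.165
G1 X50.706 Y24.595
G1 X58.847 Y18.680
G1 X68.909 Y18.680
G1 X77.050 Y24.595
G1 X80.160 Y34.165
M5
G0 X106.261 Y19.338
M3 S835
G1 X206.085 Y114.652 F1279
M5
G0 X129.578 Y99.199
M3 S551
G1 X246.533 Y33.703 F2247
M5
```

<svg xmlns="http://www.w3.org/2000/svg" width="292.195mm" height="172.380mm" viewBox="0 0 292.195 172.380">
  <polygon points="129.643,40.810 246.134,40.810 246.134,126.789 129.643,126.789" fill="none" stroke="#ff00ff"/>
  <polyline points="244.824,26.176 239.119,28.960 212.643,27.387 178.517,23.279 149.859,18.455 139.791,14.736" fill="none" stroke="#ff00ff"/>
  <polygon points="80.160,138.215 77.050,128.645 68.909,122.730 58.847,122.730 50.706,128.645 47.596,138.215 50.706,147.785 58.847,153.700 68.909,153.700 77.050,147.785" fill="none" stroke="#ff00ff"/>
  <polyline points="106.261,153.042 206.085,57.728" fill="none" stroke="#ff0000"/>
  <polyline points="129.578,73.181 246.533,138.677" fill="none" stroke="#0000ff"/>
</svg>

Machine Y-up, SVG Y-down with viewBox height 172.380, so y_svg = 172.380 − y_machine; X carries over.

Run 1: the run's S278 means `#ff00ff` (engrave). The run returns to its start, so emit a `<polygon>` with points (Y-flipped): 129.643,40.810 246.134,40.810 246.134,126.789 129.643,126.789.

Run 2: the run's S278 means `#ff00ff` (engrave). The run is open, so emit a `<polyline>` with points (Y-flipped): 244.824,26.176 239.119,28.960 212.643,27.387 178.517,23.279 149.859,18.455 139.791,14.736.

Run 3: power S278 maps to stroke `#ff00ff` (engrave). The run returns to its start, so emit a `<polygon>` with points (Y-flipped): 80.160,138.215 77.050,128.645 68.909,122.730 58.847,122.730 50.706,128.645 47.596,138.215 50.706,147.785 58.847,153.700 68.909,153.700 77.050,147.785.

Run 4: S835 ⇒ cut layer `#ff0000`. The run is open, so emit a `<polyline>` with points (Y-flipped): 106.261,153.042 206.085,57.728.

Run 5: power S551 maps to stroke `#0000ff` (score). The run is open, so emit a `<polyline>` with points (Y-flipped): 129.578,73.181 246.533,138.677.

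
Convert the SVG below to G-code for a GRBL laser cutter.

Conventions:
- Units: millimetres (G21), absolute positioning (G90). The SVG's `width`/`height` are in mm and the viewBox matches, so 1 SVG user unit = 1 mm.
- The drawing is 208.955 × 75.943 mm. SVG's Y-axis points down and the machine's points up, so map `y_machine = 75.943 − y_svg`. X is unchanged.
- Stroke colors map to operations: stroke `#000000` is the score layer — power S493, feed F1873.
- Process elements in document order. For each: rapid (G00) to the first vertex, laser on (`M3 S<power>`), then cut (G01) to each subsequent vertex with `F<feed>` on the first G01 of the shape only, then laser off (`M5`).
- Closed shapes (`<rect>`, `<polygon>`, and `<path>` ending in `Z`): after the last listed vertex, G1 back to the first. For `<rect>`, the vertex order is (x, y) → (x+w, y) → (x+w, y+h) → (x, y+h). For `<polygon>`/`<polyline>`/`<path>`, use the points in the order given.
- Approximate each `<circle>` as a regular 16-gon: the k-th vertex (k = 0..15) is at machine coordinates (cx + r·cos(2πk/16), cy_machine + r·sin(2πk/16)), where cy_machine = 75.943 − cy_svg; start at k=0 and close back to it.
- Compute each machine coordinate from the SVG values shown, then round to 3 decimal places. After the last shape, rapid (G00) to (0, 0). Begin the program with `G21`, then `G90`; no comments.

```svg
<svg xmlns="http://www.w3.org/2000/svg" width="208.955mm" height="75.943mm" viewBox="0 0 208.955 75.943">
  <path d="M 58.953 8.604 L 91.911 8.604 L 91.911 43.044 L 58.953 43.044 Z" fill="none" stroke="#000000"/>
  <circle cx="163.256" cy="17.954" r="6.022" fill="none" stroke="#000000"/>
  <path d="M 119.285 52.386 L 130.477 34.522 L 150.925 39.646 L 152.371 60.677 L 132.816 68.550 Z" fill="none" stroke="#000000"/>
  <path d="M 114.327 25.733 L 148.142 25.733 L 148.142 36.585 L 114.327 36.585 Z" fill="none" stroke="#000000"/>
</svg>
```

1 u = 1 mm; y_m = 75.943 − y.

[1] `<path>` rectangle, #000000→score S493 F1873: (58.953,67.339) → (91.911,67.339) → (91.911,32.899) → (58.953,32.899) → (58.953,67.339) (closed)

[2] `<circle>` circle, #000000→score S493 F1873: (169.278,57.989) → (168.820,60.294) → (167.514,62.247) → (165.561,63.553) → (163.256,64.011) → (160.951,63.553) → (158.998,62.247) → (157.692,60.294) → (157.234,57.989) → (157.692,55.684) → (158.998,53.731) → (160.951,52.425) → (163.256,51.967) → (165.561,52.425) → (167.514,53.731) → (168.820,55.684) → (169.278,57.989) (closed)

[3] `<path>` regular polygon, #000000→score S493 F1873: (119.285,23.557) → (130.477,41.421) → (150.925,36.297) → (152.371,15.266) → (132.816,7.393) → (119.285,23.557) (closed)

[4] `<path>` rectangle, #000000→score S493 F1873: (114.327,50.210) → (148.142,50.210) → (148.142,39.358) → (114.327,39.358) → (114.327,50.210) (closed)

G21
G90
G00 X58.953 Y67.339
M3 S493
G01 X91.911 Y67.339 F1873
G01 X91.911 Y32.899
G01 X58.953 Y32.899
G01 X58.953 Y67.339
M5
G00 X169.278 Y57.989
M3 S493
G01 X168.820 Y60.294 F1873
G01 X167.514 Y62.247
G01 X165.561 Y63.553
G01 X163.256 Y64.011
G01 X160.951 Y63.553
G01 X158.998 Y62.247
G01 X157.692 Y60.294
G01 X157.234 Y57.989
G01 X157.692 Y55.684
G01 X158.998 Y53.731
G01 X160.951 Y52.425
G01 X163.256 Y51.967
G01 X165.561 Y52.425
G01 X167.514 Y53.731
G01 X168.820 Y55.684
G01 X169.278 Y57.989
M5
G00 X119.285 Y23.557
M3 S493
G01 X130.477 Y41.421 F1873
G01 X150.925 Y36.297
G01 X152.371 Y15.266
G01 X132.816 Y7.393
G01 X119.285 Y23.557
M5
G00 X114.327 Y50.210
M3 S493
G01 X148.142 Y50.210 F1873
G01 X148.142 Y39.358
G01 X114.327 Y39.358
G01 X114.327 Y50.210
M5
G00 X0.000 Y0.000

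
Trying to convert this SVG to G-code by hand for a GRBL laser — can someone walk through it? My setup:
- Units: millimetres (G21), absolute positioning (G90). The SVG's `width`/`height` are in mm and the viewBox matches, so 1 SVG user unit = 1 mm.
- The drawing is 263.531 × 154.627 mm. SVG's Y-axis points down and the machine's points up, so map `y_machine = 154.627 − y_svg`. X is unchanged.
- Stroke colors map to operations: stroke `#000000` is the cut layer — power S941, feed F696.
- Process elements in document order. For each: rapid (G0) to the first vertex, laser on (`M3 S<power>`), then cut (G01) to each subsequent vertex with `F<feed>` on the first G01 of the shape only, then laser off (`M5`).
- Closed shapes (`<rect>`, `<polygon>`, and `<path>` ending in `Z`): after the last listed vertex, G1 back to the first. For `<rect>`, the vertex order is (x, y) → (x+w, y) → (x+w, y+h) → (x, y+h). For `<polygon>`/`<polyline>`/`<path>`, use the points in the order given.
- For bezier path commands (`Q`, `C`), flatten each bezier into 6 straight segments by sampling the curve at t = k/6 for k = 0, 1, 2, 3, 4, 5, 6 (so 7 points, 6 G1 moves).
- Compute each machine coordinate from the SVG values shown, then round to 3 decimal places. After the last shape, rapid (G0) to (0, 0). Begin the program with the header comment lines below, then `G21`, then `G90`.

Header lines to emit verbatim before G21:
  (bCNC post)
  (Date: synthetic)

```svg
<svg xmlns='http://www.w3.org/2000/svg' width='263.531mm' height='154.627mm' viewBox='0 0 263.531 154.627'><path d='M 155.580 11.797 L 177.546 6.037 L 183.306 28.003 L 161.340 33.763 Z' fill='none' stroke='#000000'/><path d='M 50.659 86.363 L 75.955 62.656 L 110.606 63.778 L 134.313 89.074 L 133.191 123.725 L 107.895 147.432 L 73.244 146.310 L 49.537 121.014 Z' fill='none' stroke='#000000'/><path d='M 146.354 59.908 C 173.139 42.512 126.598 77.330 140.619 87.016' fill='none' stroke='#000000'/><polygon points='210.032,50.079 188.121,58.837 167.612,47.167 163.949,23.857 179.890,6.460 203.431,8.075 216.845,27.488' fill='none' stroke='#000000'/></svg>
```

(bCNC post)
(Date: synthetic)
G21
G90
G0 X155.580 Y142.830
M3 S941
G01 X177.546 Y148.590 F696
G01 X183.306 Y126.624
G01 X161.340 Y120.864
G01 X155.580 Y142.830
M5
G0 X50.659 Y68.264
M3 S941
G01 X75.955 Y91.971 F696
G01 X110.606 Y90.849
G01 X134.313 Y65.553
G01 X133.191 Y30.902
G01 X107.895 Y7.195
G01 X73.244 Y8.317
G01 X49.537 Y33.613
G01 X50.659 Y68.264
M5
G0 X146.354 Y94.719
M3 S941
G01 X154.256 Y99.424 F696
G01 X153.656 Y97.575
G01 X148.273 Y91.321
G01 X141.827 Y82.810
G01 X138.035 Y74.190
G01 X140.619 Y67.611
M5
G0 X210.032 Y104.548
M3 S941
G01 X188.121 Y95.790 F696
G01 X167.612 Y107.460
G01 X163.949 Y130.770
G01 X179.890 Y148.167
G01 X203.431 Y146.552
G01 X216.845 Y127.139
G01 X210.032 Y104.548
M5
G0 X0.000 Y0.000

Since the viewBox matches the mm dimensions, user units are millimetres directly. The only transform is the Y-flip y_m = 154.627 − y_svg.

Shape 1 is a regular polygon drawn with `<path>`. Its stroke #000000 means cut at S941, F696. After flipping Y the toolpath is (155.580,142.830) → (177.546,148.590) → (183.306,126.624) → (161.340,120.864) → (155.580,142.830), returning to the start.

Shape 2 is a regular polygon drawn with `<path>`. Its stroke #000000 means cut at S941, F696. After flipping Y the toolpath is (50.659,68.264) → (75.955,91.971) → (110.606,90.849) → (134.313,65.553) → (133.191,30.902) → (107.895,7.195) → (73.244,8.317) → (49.537,33.613) → (50.659,68.264), returning to the start.

Shape 3 is a cubic bezier drawn with `<path>`. Its stroke #000000 means cut at S941, F696. After flipping Y the toolpath is (146.354,94.719) → (154.256,99.424) → (153.656,97.575) → (148.273,91.321) → (141.827,82.810) → (138.035,74.190) → (140.619,67.611).

Shape 4 is a regular polygon drawn with `<polygon>`. Its stroke #000000 means cut at S941, F696. After flipping Y the toolpath is (210.032,104.548) → (188.121,95.790) → (167.612,107.460) → (163.949,130.770) → (179.890,148.167) → (203.431,146.552) → (216.845,127.139) → (210.032,104.548), returning to the start.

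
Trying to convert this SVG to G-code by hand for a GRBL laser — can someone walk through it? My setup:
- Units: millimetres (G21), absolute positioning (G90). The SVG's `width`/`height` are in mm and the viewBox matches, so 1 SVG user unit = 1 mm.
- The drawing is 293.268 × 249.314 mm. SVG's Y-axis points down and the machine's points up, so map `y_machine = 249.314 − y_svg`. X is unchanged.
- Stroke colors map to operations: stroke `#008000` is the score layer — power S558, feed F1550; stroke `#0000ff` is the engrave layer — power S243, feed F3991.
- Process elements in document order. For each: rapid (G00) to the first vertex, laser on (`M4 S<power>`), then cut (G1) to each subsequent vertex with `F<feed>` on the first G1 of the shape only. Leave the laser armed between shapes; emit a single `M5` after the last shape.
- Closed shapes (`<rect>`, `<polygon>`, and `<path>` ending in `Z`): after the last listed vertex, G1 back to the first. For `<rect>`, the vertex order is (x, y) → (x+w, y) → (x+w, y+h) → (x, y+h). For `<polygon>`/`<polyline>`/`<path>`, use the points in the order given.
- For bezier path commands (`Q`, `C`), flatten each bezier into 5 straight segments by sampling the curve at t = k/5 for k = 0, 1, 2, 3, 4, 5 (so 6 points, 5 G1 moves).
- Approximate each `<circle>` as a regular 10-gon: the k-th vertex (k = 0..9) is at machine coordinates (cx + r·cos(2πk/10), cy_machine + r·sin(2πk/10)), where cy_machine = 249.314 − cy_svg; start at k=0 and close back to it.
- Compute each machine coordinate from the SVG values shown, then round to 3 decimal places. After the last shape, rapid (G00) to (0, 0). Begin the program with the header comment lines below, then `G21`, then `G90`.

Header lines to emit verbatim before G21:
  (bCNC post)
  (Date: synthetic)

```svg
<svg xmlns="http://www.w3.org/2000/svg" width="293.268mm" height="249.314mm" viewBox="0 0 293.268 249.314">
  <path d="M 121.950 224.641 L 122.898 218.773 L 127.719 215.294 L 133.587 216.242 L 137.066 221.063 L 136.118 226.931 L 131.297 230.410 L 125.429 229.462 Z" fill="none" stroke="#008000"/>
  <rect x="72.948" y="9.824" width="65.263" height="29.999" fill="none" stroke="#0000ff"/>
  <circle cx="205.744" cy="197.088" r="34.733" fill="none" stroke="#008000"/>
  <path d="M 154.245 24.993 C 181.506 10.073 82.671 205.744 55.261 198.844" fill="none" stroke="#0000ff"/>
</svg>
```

(bCNC post)
(Date: synthetic)
G21
G90
G00 X121.950 Y24.673
M4 S558
G1 X122.898 Y30.541 F1550
G1 X127.719 Y34.020
G1 X133.587 Y33.072
G1 X137.066 Y28.251
G1 X136.118 Y22.383
G1 X131.297 Y18.904
G1 X125.429 Y19.852
G1 X121.950 Y24.673
G00 X72.948 Y239.490
M4 S243
G1 X138.211 Y239.490 F3991
G1 X138.211 Y209.491
G1 X72.948 Y209.491
G1 X72.948 Y239.490
G00 X240.477 Y52.226
M4 S558
G1 X233.844 Y72.642 F1550
G1 X216.477 Y85.259
G1 X195.011 Y85.259
G1 X177.644 Y72.642
G1 X171.011 Y52.226
G1 X177.644 Y31.810
G1 X195.011 Y19.193
G1 X216.477 Y19.193
G1 X233.844 Y31.810
G1 X240.477 Y52.226
G00 X154.245 Y224.321
M4 S243
G1 X157.050 Y211.307 F3991
G1 X139.073 Y167.584
G1 X109.796 Y112.982
G1 X78.698 Y67.333
G1 X55.261 Y50.470
M5
G00 X0.000 Y0.000

Since the viewBox matches the mm dimensions, user units are millimetres directly. The only transform is the Y-flip y_m = 249.314 − y_svg.

Shape 1 is a regular polygon drawn with `<path>`. Its stroke #008000 means score at S558, F1550. After flipping Y the toolpath is (121.950,24.673) → (122.898,30.541) → (127.719,34.020) → (133.587,33.072) → (137.066,28.251) → (136.118,22.383) → (131.297,18.904) → (125.429,19.852) → (121.950,24.673), returning to the start.

Shape 2 is a rectangle drawn with `<rect>`. Its stroke #0000ff means engrave at S243, F3991. After flipping Y the toolpath is (72.948,239.490) → (138.211,239.490) → (138.211,209.491) → (72.948,209.491) → (72.948,239.490), returning to the start.

Shape 3 is a circle drawn with `<circle>`. Its stroke #008000 means score at S558, F1550. After flipping Y the toolpath is (240.477,52.226) → (233.844,72.642) → (216.477,85.259) → (195.011,85.259) → (177.644,72.642) → (171.011,52.226) → (177.644,31.810) → (195.011,19.193) → (216.477,19.193) → (233.844,31.810) → (240.477,52.226), returning to the start.

Shape 4 is a cubic bezier drawn with `<path>`. Its stroke #0000ff means engrave at S243, F3991. After flipping Y the toolpath is (154.245,224.321) → (157.050,211.307) → (139.073,167.584) → (109.796,112.982) → (78.698,67.333) → (55.261,50.470).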